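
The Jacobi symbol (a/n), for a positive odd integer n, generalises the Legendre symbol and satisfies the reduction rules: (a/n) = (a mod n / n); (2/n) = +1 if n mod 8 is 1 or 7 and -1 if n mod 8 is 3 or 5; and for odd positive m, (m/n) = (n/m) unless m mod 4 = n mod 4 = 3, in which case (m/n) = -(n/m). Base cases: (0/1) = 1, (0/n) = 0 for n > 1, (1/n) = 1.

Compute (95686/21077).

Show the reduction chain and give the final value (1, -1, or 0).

(95686/21077): 95686 mod 21077 = 11378, so (95686/21077) = (11378/21077)
factor out 2^1: 11378 = 2^1·5689; with 21077 mod 8 = 5, (2/21077) = -1; sign now -1; continue with (5689/21077)
flip (5689/21077) -> (21077/5689): both odd, 5689 mod 4 = 1, 21077 mod 4 = 1, so the flip contributes +1; sign now -1
(21077/5689): 21077 mod 5689 = 4010, so (21077/5689) = (4010/5689)
factor out 2^1: 4010 = 2^1·2005; with 5689 mod 8 = 1, (2/5689) = +1; sign now -1; continue with (2005/5689)
flip (2005/5689) -> (5689/2005): both odd, 2005 mod 4 = 1, 5689 mod 4 = 1, so the flip contributes +1; sign now -1
(5689/2005): 5689 mod 2005 = 1679, so (5689/2005) = (1679/2005)
flip (1679/2005) -> (2005/1679): both odd, 1679 mod 4 = 3, 2005 mod 4 = 1, so the flip contributes +1; sign now -1
(2005/1679): 2005 mod 1679 = 326, so (2005/1679) = (326/1679)
factor out 2^1: 326 = 2^1·163; with 1679 mod 8 = 7, (2/1679) = +1; sign now -1; continue with (163/1679)
flip (163/1679) -> (1679/163): both odd, 163 mod 4 = 3, 1679 mod 4 = 3, so the flip contributes -1; sign now +1
(1679/163): 1679 mod 163 = 49, so (1679/163) = (49/163)
flip (49/163) -> (163/49): both odd, 49 mod 4 = 1, 163 mod 4 = 3, so the flip contributes +1; sign now +1
(163/49): 163 mod 49 = 16, so (163/49) = (16/49)
factor out 2^4: 16 = 2^4·1; with 49 mod 8 = 1, (2/49) = +1; sign now +1; continue with (1/49)
reached (1/49) = 1, so the symbol is +1

1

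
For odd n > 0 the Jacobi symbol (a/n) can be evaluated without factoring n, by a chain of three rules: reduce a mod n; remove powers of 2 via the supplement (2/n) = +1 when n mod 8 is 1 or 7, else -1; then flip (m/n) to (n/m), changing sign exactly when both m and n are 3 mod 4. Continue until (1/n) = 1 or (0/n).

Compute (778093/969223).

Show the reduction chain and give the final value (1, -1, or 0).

reciprocity: (778093/969223) = +1·(969223/778093) since 778093 mod 4 = 1, 969223 mod 4 = 3; sign now +1
(969223/778093) = (191130/778093)   [reduce mod 778093]
191130 = 2^1·95565; (2/778093) = -1 since 778093 mod 8 = 5, so (191130/778093) = (-1)^1·(95565/778093); sign now -1
reciprocity: (95565/778093) = +1·(778093/95565) since 95565 mod 4 = 1, 778093 mod 4 = 1; sign now -1
(778093/95565) = (13573/95565)   [reduce mod 95565]
reciprocity: (13573/95565) = +1·(95565/13573) since 13573 mod 4 = 1, 95565 mod 4 = 1; sign now -1
(95565/13573) = (554/13573)   [reduce mod 13573]
554 = 2^1·277; (2/13573) = -1 since 13573 mod 8 = 5, so (554/13573) = (-1)^1·(277/13573); sign now +1
reciprocity: (277/13573) = +1·(13573/277) since 277 mod 4 = 1, 13573 mod 4 = 1; sign now +1
(13573/277) = (0/277)   [reduce mod 277]
(0/277) = 0   [gcd(a, n) > 1]; final value = 0

0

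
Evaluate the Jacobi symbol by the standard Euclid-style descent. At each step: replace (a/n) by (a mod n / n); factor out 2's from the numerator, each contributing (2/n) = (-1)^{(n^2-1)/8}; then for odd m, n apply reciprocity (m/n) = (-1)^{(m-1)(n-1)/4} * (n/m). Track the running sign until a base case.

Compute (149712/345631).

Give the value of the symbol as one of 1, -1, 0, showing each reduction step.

factor out 2^4: 149712 = 2^4·9357; with 345631 mod 8 = 7, (2/345631) = +1; sign now +1; continue with (9357/345631)
flip (9357/345631) -> (345631/9357): both odd, 9357 mod 4 = 1, 345631 mod 4 = 3, so the flip contributes +1; sign now +1
(345631/9357): 345631 mod 9357 = 8779, so (345631/9357) = (8779/9357)
flip (8779/9357) -> (9357/8779): both odd, 8779 mod 4 = 3, 9357 mod 4 = 1, so the flip contributes +1; sign now +1
(9357/8779): 9357 mod 8779 = 578, so (9357/8779) = (578/8779)
factor out 2^1: 578 = 2^1·289; with 8779 mod 8 = 3, (2/8779) = -1; sign now -1; continue with (289/8779)
flip (289/8779) -> (8779/289): both odd, 289 mod 4 = 1, 8779 mod 4 = 3, so the flip contributes +1; sign now -1
(8779/289): 8779 mod 289 = 109, so (8779/289) = (109/289)
flip (109/289) -> (289/109): both odd, 109 mod 4 = 1, 289 mod 4 = 1, so the flip contributes +1; sign now -1
(289/109): 289 mod 109 = 71, so (289/109) = (71/109)
flip (71/109) -> (109/71): both odd, 71 mod 4 = 3, 109 mod 4 = 1, so the flip contributes +1; sign now -1
(109/71): 109 mod 71 = 38, so (109/71) = (38/71)
factor out 2^1: 38 = 2^1·19; with 71 mod 8 = 7, (2/71) = +1; sign now -1; continue with (19/71)
flip (19/71) -> (71/19): both odd, 19 mod 4 = 3, 71 mod 4 = 3, so the flip contributes -1; sign now +1
(71/19): 71 mod 19 = 14, so (71/19) = (14/19)
factor out 2^1: 14 = 2^1·7; with 19 mod 8 = 3, (2/19) = -1; sign now -1; continue with (7/19)
flip (7/19) -> (19/7): both odd, 7 mod 4 = 3, 19 mod 4 = 3, so the flip contributes -1; sign now +1
(19/7): 19 mod 7 = 5, so (19/7) = (5/7)
flip (5/7) -> (7/5): both odd, 5 mod 4 = 1, 7 mod 4 = 3, so the flip contributes +1; sign now +1
(7/5): 7 mod 5 = 2, so (7/5) = (2/5)
factor out 2^1: 2 = 2^1·1; with 5 mod 8 = 5, (2/5) = -1; sign now -1; continue with (1/5)
reached (1/5) = 1, so the symbol is -1

-1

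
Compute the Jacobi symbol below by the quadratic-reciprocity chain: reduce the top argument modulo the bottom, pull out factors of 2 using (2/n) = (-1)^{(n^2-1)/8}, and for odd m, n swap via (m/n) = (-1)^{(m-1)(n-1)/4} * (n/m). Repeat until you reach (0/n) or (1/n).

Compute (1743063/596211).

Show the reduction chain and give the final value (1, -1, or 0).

(1743063/596211): 1743063 mod 596211 = 550641, so (1743063/596211) = (550641/596211)
flip (550641/596211) -> (596211/550641): both odd, 550641 mod 4 = 1, 596211 mod 4 = 3, so the flip contributes +1; sign now +1
(596211/550641): 596211 mod 550641 = 45570, so (596211/550641) = (45570/550641)
factor out 2^1: 45570 = 2^1·22785; with 550641 mod 8 = 1, (2/550641) = +1; sign now +1; continue with (22785/550641)
flip (22785/550641) -> (550641/22785): both odd, 22785 mod 4 = 1, 550641 mod 4 = 1, so the flip contributes +1; sign now +1
(550641/22785): 550641 mod 22785 = 3801, so (550641/22785) = (3801/22785)
flip (3801/22785) -> (22785/3801): both odd, 3801 mod 4 = 1, 22785 mod 4 = 1, so the flip contributes +1; sign now +1
(22785/3801): 22785 mod 3801 = 3780, so (22785/3801) = (3780/3801)
factor out 2^2: 3780 = 2^2·945; with 3801 mod 8 = 1, (2/3801) = +1; sign now +1; continue with (945/3801)
flip (945/3801) -> (3801/945): both odd, 945 mod 4 = 1, 3801 mod 4 = 1, so the flip contributes +1; sign now +1
(3801/945): 3801 mod 945 = 21, so (3801/945) = (21/945)
flip (21/945) -> (945/21): both odd, 21 mod 4 = 1, 945 mod 4 = 1, so the flip contributes +1; sign now +1
(945/21): 945 mod 21 = 0, so (945/21) = (0/21)
reached (0/21); gcd(a, n) > 1, so (0/21) = 0 and the symbol is 0

0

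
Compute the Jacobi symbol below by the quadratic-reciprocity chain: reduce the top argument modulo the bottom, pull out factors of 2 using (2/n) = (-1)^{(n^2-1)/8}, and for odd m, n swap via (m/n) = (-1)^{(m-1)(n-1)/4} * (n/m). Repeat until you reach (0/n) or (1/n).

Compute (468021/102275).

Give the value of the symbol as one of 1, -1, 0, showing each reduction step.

1

(468021/102275): 468021 mod 102275 = 58921, so (468021/102275) = (58921/102275)
flip (58921/102275) -> (102275/58921): both odd, 58921 mod 4 = 1, 102275 mod 4 = 3, so the flip contributes +1; sign now +1
(102275/58921): 102275 mod 58921 = 43354, so (102275/58921) = (43354/58921)
factor out 2^1: 43354 = 2^1·21677; with 58921 mod 8 = 1, (2/58921) = +1; sign now +1; continue with (21677/58921)
flip (21677/58921) -> (58921/21677): both odd, 21677 mod 4 = 1, 58921 mod 4 = 1, so the flip contributes +1; sign now +1
(58921/21677): 58921 mod 21677 = 15567, so (58921/21677) = (15567/21677)
flip (15567/21677) -> (21677/15567): both odd, 15567 mod 4 = 3, 21677 mod 4 = 1, so the flip contributes +1; sign now +1
(21677/15567): 21677 mod 15567 = 6110, so (21677/15567) = (6110/15567)
factor out 2^1: 6110 = 2^1·3055; with 15567 mod 8 = 7, (2/15567) = +1; sign now +1; continue with (3055/15567)
flip (3055/15567) -> (15567/3055): both odd, 3055 mod 4 = 3, 15567 mod 4 = 3, so the flip contributes -1; sign now -1
(15567/3055): 15567 mod 3055 = 292, so (15567/3055) = (292/3055)
factor out 2^2: 292 = 2^2·73; with 3055 mod 8 = 7, (2/3055) = +1; sign now -1; continue with (73/3055)
flip (73/3055) -> (3055/73): both odd, 73 mod 4 = 1, 3055 mod 4 = 3, so the flip contributes +1; sign now -1
(3055/73): 3055 mod 73 = 62, so (3055/73) = (62/73)
factor out 2^1: 62 = 2^1·31; with 73 mod 8 = 1, (2/73) = +1; sign now -1; continue with (31/73)
flip (31/73) -> (73/31): both odd, 31 mod 4 = 3, 73 mod 4 = 1, so the flip contributes +1; sign now -1
(73/31): 73 mod 31 = 11, so (73/31) = (11/31)
flip (11/31) -> (31/11): both odd, 11 mod 4 = 3, 31 mod 4 = 3, so the flip contributes -1; sign now +1
(31/11): 31 mod 11 = 9, so (31/11) = (9/11)
flip (9/11) -> (11/9): both odd, 9 mod 4 = 1, 11 mod 4 = 3, so the flip contributes +1; sign now +1
(11/9): 11 mod 9 = 2, so (11/9) = (2/9)
factor out 2^1: 2 = 2^1·1; with 9 mod 8 = 1, (2/9) = +1; sign now +1; continue with (1/9)
reached (1/9) = 1, so the symbol is +1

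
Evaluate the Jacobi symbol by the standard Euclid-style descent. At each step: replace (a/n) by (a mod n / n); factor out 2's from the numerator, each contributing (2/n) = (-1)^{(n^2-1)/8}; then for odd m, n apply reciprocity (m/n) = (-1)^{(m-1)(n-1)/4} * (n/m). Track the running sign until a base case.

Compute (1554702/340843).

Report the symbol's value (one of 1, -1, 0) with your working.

0

(1554702/340843): 1554702 mod 340843 = 191330, so (1554702/340843) = (191330/340843)
factor out 2^1: 191330 = 2^1·95665; with 340843 mod 8 = 3, (2/340843) = -1; sign now -1; continue with (95665/340843)
flip (95665/340843) -> (340843/95665): both odd, 95665 mod 4 = 1, 340843 mod 4 = 3, so the flip contributes +1; sign now -1
(340843/95665): 340843 mod 95665 = 53848, so (340843/95665) = (53848/95665)
factor out 2^3: 53848 = 2^3·6731; with 95665 mod 8 = 1, (2/95665) = +1; sign now -1; continue with (6731/95665)
flip (6731/95665) -> (95665/6731): both odd, 6731 mod 4 = 3, 95665 mod 4 = 1, so the flip contributes +1; sign now -1
(95665/6731): 95665 mod 6731 = 1431, so (95665/6731) = (1431/6731)
flip (1431/6731) -> (6731/1431): both odd, 1431 mod 4 = 3, 6731 mod 4 = 3, so the flip contributes -1; sign now +1
(6731/1431): 6731 mod 1431 = 1007, so (6731/1431) = (1007/1431)
flip (1007/1431) -> (1431/1007): both odd, 1007 mod 4 = 3, 1431 mod 4 = 3, so the flip contributes -1; sign now -1
(1431/1007): 1431 mod 1007 = 424, so (1431/1007) = (424/1007)
factor out 2^3: 424 = 2^3·53; with 1007 mod 8 = 7, (2/1007) = +1; sign now -1; continue with (53/1007)
flip (53/1007) -> (1007/53): both odd, 53 mod 4 = 1, 1007 mod 4 = 3, so the flip contributes +1; sign now -1
(1007/53): 1007 mod 53 = 0, so (1007/53) = (0/53)
reached (0/53); gcd(a, n) > 1, so (0/53) = 0 and the symbol is 0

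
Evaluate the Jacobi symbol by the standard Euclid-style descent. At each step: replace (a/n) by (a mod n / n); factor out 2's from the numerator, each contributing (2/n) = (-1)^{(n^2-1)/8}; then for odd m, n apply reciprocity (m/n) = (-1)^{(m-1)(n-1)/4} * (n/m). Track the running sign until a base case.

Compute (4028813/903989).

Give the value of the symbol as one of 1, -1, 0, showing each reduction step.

-1

(4028813/903989): 4028813 mod 903989 = 412857, so (4028813/903989) = (412857/903989)
flip (412857/903989) -> (903989/412857): both odd, 412857 mod 4 = 1, 903989 mod 4 = 1, so the flip contributes +1; sign now +1
(903989/412857): 903989 mod 412857 = 78275, so (903989/412857) = (78275/412857)
flip (78275/412857) -> (412857/78275): both odd, 78275 mod 4 = 3, 412857 mod 4 = 1, so the flip contributes +1; sign now +1
(412857/78275): 412857 mod 78275 = 21482, so (412857/78275) = (21482/78275)
factor out 2^1: 21482 = 2^1·10741; with 78275 mod 8 = 3, (2/78275) = -1; sign now -1; continue with (10741/78275)
flip (10741/78275) -> (78275/10741): both odd, 10741 mod 4 = 1, 78275 mod 4 = 3, so the flip contributes +1; sign now -1
(78275/10741): 78275 mod 10741 = 3088, so (78275/10741) = (3088/10741)
factor out 2^4: 3088 = 2^4·193; with 10741 mod 8 = 5, (2/10741) = -1; sign now -1; continue with (193/10741)
flip (193/10741) -> (10741/193): both odd, 193 mod 4 = 1, 10741 mod 4 = 1, so the flip contributes +1; sign now -1
(10741/193): 10741 mod 193 = 126, so (10741/193) = (126/193)
factor out 2^1: 126 = 2^1·63; with 193 mod 8 = 1, (2/193) = +1; sign now -1; continue with (63/193)
flip (63/193) -> (193/63): both odd, 63 mod 4 = 3, 193 mod 4 = 1, so the flip contributes +1; sign now -1
(193/63): 193 mod 63 = 4, so (193/63) = (4/63)
factor out 2^2: 4 = 2^2·1; with 63 mod 8 = 7, (2/63) = +1; sign now -1; continue with (1/63)
reached (1/63) = 1, so the symbol is -1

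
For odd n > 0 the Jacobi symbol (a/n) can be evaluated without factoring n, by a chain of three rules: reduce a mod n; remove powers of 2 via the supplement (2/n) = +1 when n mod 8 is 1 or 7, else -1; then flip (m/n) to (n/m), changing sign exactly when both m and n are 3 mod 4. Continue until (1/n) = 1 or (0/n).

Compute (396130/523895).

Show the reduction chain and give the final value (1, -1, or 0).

factor out 2^1: 396130 = 2^1·198065; with 523895 mod 8 = 7, (2/523895) = +1; sign now +1; continue with (198065/523895)
flip (198065/523895) -> (523895/198065): both odd, 198065 mod 4 = 1, 523895 mod 4 = 3, so the flip contributes +1; sign now +1
(523895/198065): 523895 mod 198065 = 127765, so (523895/198065) = (127765/198065)
flip (127765/198065) -> (198065/127765): both odd, 127765 mod 4 = 1, 198065 mod 4 = 1, so the flip contributes +1; sign now +1
(198065/127765): 198065 mod 127765 = 70300, so (198065/127765) = (70300/127765)
factor out 2^2: 70300 = 2^2·17575; with 127765 mod 8 = 5, (2/127765) = -1; sign now +1; continue with (17575/127765)
flip (17575/127765) -> (127765/17575): both odd, 17575 mod 4 = 3, 127765 mod 4 = 1, so the flip contributes +1; sign now +1
(127765/17575): 127765 mod 17575 = 4740, so (127765/17575) = (4740/17575)
factor out 2^2: 4740 = 2^2·1185; with 17575 mod 8 = 7, (2/17575) = +1; sign now +1; continue with (1185/17575)
flip (1185/17575) -> (17575/1185): both odd, 1185 mod 4 = 1, 17575 mod 4 = 3, so the flip contributes +1; sign now +1
(17575/1185): 17575 mod 1185 = 985, so (17575/1185) = (985/1185)
flip (985/1185) -> (1185/985): both odd, 985 mod 4 = 1, 1185 mod 4 = 1, so the flip contributes +1; sign now +1
(1185/985): 1185 mod 985 = 200, so (1185/985) = (200/985)
factor out 2^3: 200 = 2^3·25; with 985 mod 8 = 1, (2/985) = +1; sign now +1; continue with (25/985)
flip (25/985) -> (985/25): both odd, 25 mod 4 = 1, 985 mod 4 = 1, so the flip contributes +1; sign now +1
(985/25): 985 mod 25 = 10, so (985/25) = (10/25)
factor out 2^1: 10 = 2^1·5; with 25 mod 8 = 1, (2/25) = +1; sign now +1; continue with (5/25)
flip (5/25) -> (25/5): both odd, 5 mod 4 = 1, 25 mod 4 = 1, so the flip contributes +1; sign now +1
(25/5): 25 mod 5 = 0, so (25/5) = (0/5)
reached (0/5); gcd(a, n) > 1, so (0/5) = 0 and the symbol is 0

0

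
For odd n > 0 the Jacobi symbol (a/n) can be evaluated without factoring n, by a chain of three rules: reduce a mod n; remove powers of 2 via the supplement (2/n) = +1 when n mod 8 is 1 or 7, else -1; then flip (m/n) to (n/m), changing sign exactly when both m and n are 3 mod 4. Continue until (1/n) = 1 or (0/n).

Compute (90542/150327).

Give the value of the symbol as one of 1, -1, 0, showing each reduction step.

90542 = 2^1·45271; (2/150327) = +1 since 150327 mod 8 = 7, so (90542/150327) = (+1)^1·(45271/150327); sign now +1
reciprocity: (45271/150327) = -1·(150327/45271) since 45271 mod 4 = 3, 150327 mod 4 = 3; sign now -1
(150327/45271) = (14514/45271)   [reduce mod 45271]
14514 = 2^1·7257; (2/45271) = +1 since 45271 mod 8 = 7, so (14514/45271) = (+1)^1·(7257/45271); sign now -1
reciprocity: (7257/45271) = +1·(45271/7257) since 7257 mod 4 = 1, 45271 mod 4 = 3; sign now -1
(45271/7257) = (1729/7257)   [reduce mod 7257]
reciprocity: (1729/7257) = +1·(7257/1729) since 1729 mod 4 = 1, 7257 mod 4 = 1; sign now -1
(7257/1729) = (341/1729)   [reduce mod 1729]
reciprocity: (341/1729) = +1·(1729/341) since 341 mod 4 = 1, 1729 mod 4 = 1; sign now -1
(1729/341) = (24/341)   [reduce mod 341]
24 = 2^3·3; (2/341) = -1 since 341 mod 8 = 5, so (24/341) = (-1)^3·(3/341); sign now +1
reciprocity: (3/341) = +1·(341/3) since 3 mod 4 = 3, 341 mod 4 = 1; sign now +1
(341/3) = (2/3)   [reduce mod 3]
2 = 2^1·1; (2/3) = -1 since 3 mod 8 = 3, so (2/3) = (-1)^1·(1/3); sign now -1
(1/3) = 1; final value = sign = -1

-1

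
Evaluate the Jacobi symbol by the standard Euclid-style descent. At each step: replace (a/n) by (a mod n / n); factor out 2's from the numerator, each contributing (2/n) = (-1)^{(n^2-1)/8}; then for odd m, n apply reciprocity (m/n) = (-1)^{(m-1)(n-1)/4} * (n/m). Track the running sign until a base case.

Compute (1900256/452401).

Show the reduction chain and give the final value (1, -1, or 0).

1

(1900256/452401): 1900256 mod 452401 = 90652, so (1900256/452401) = (90652/452401)
factor out 2^2: 90652 = 2^2·22663; with 452401 mod 8 = 1, (2/452401) = +1; sign now +1; continue with (22663/452401)
flip (22663/452401) -> (452401/22663): both odd, 22663 mod 4 = 3, 452401 mod 4 = 1, so the flip contributes +1; sign now +1
(452401/22663): 452401 mod 22663 = 21804, so (452401/22663) = (21804/22663)
factor out 2^2: 21804 = 2^2·5451; with 22663 mod 8 = 7, (2/22663) = +1; sign now +1; continue with (5451/22663)
flip (5451/22663) -> (22663/5451): both odd, 5451 mod 4 = 3, 22663 mod 4 = 3, so the flip contributes -1; sign now -1
(22663/5451): 22663 mod 5451 = 859, so (22663/5451) = (859/5451)
flip (859/5451) -> (5451/859): both odd, 859 mod 4 = 3, 5451 mod 4 = 3, so the flip contributes -1; sign now +1
(5451/859): 5451 mod 859 = 297, so (5451/859) = (297/859)
flip (297/859) -> (859/297): both odd, 297 mod 4 = 1, 859 mod 4 = 3, so the flip contributes +1; sign now +1
(859/297): 859 mod 297 = 265, so (859/297) = (265/297)
flip (265/297) -> (297/265): both odd, 265 mod 4 = 1, 297 mod 4 = 1, so the flip contributes +1; sign now +1
(297/265): 297 mod 265 = 32, so (297/265) = (32/265)
factor out 2^5: 32 = 2^5·1; with 265 mod 8 = 1, (2/265) = +1; sign now +1; continue with (1/265)
reached (1/265) = 1, so the symbol is +1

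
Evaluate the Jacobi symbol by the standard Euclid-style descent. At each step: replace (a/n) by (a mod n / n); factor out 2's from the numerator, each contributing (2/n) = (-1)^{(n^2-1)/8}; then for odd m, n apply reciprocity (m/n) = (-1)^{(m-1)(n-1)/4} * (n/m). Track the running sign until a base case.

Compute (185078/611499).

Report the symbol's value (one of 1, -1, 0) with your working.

factor out 2^1: 185078 = 2^1·92539; with 611499 mod 8 = 3, (2/611499) = -1; sign now -1; continue with (92539/611499)
flip (92539/611499) -> (611499/92539): both odd, 92539 mod 4 = 3, 611499 mod 4 = 3, so the flip contributes -1; sign now +1
(611499/92539): 611499 mod 92539 = 56265, so (611499/92539) = (56265/92539)
flip (56265/92539) -> (92539/56265): both odd, 56265 mod 4 = 1, 92539 mod 4 = 3, so the flip contributes +1; sign now +1
(92539/56265): 92539 mod 56265 = 36274, so (92539/56265) = (36274/56265)
factor out 2^1: 36274 = 2^1·18137; with 56265 mod 8 = 1, (2/56265) = +1; sign now +1; continue with (18137/56265)
flip (18137/56265) -> (56265/18137): both odd, 18137 mod 4 = 1, 56265 mod 4 = 1, so the flip contributes +1; sign now +1
(56265/18137): 56265 mod 18137 = 1854, so (56265/18137) = (1854/18137)
factor out 2^1: 1854 = 2^1·927; with 18137 mod 8 = 1, (2/18137) = +1; sign now +1; continue with (927/18137)
flip (927/18137) -> (18137/927): both odd, 927 mod 4 = 3, 18137 mod 4 = 1, so the flip contributes +1; sign now +1
(18137/927): 18137 mod 927 = 524, so (18137/927) = (524/927)
factor out 2^2: 524 = 2^2·131; with 927 mod 8 = 7, (2/927) = +1; sign now +1; continue with (131/927)
flip (131/927) -> (927/131): both odd, 131 mod 4 = 3, 927 mod 4 = 3, so the flip contributes -1; sign now -1
(927/131): 927 mod 131 = 10, so (927/131) = (10/131)
factor out 2^1: 10 = 2^1·5; with 131 mod 8 = 3, (2/131) = -1; sign now +1; continue with (5/131)
flip (5/131) -> (131/5): both odd, 5 mod 4 = 1, 131 mod 4 = 3, so the flip contributes +1; sign now +1
(131/5): 131 mod 5 = 1, so (131/5) = (1/5)
reached (1/5) = 1, so the symbol is +1

1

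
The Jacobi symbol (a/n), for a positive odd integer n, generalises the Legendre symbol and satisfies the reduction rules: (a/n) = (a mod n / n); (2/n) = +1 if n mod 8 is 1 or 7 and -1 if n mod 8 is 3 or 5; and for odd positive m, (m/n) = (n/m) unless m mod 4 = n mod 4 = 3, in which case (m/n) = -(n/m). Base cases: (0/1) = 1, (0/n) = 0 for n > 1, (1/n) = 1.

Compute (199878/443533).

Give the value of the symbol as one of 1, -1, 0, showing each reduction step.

factor out 2^1: 199878 = 2^1·99939; with 443533 mod 8 = 5, (2/443533) = -1; sign now -1; continue with (99939/443533)
flip (99939/443533) -> (443533/99939): both odd, 99939 mod 4 = 3, 443533 mod 4 = 1, so the flip contributes +1; sign now -1
(443533/99939): 443533 mod 99939 = 43777, so (443533/99939) = (43777/99939)
flip (43777/99939) -> (99939/43777): both odd, 43777 mod 4 = 1, 99939 mod 4 = 3, so the flip contributes +1; sign now -1
(99939/43777): 99939 mod 43777 = 12385, so (99939/43777) = (12385/43777)
flip (12385/43777) -> (43777/12385): both odd, 12385 mod 4 = 1, 43777 mod 4 = 1, so the flip contributes +1; sign now -1
(43777/12385): 43777 mod 12385 = 6622, so (43777/12385) = (6622/12385)
factor out 2^1: 6622 = 2^1·3311; with 12385 mod 8 = 1, (2/12385) = +1; sign now -1; continue with (3311/12385)
flip (3311/12385) -> (12385/3311): both odd, 3311 mod 4 = 3, 12385 mod 4 = 1, so the flip contributes +1; sign now -1
(12385/3311): 12385 mod 3311 = 2452, so (12385/3311) = (2452/3311)
factor out 2^2: 2452 = 2^2·613; with 3311 mod 8 = 7, (2/3311) = +1; sign now -1; continue with (613/3311)
flip (613/3311) -> (3311/613): both odd, 613 mod 4 = 1, 3311 mod 4 = 3, so the flip contributes +1; sign now -1
(3311/613): 3311 mod 613 = 246, so (3311/613) = (246/613)
factor out 2^1: 246 = 2^1·123; with 613 mod 8 = 5, (2/613) = -1; sign now +1; continue with (123/613)
flip (123/613) -> (613/123): both odd, 123 mod 4 = 3, 613 mod 4 = 1, so the flip contributes +1; sign now +1
(613/123): 613 mod 123 = 121, so (613/123) = (121/123)
flip (121/123) -> (123/121): both odd, 121 mod 4 = 1, 123 mod 4 = 3, so the flip contributes +1; sign now +1
(123/121): 123 mod 121 = 2, so (123/121) = (2/121)
factor out 2^1: 2 = 2^1·1; with 121 mod 8 = 1, (2/121) = +1; sign now +1; continue with (1/121)
reached (1/121) = 1, so the symbol is +1

1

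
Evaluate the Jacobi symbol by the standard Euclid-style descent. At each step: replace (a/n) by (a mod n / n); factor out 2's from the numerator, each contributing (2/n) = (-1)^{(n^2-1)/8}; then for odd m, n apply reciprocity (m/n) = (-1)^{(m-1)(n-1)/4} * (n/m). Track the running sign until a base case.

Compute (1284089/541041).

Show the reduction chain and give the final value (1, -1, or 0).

(1284089/541041) = (202007/541041)   [reduce mod 541041]
reciprocity: (202007/541041) = +1·(541041/202007) since 202007 mod 4 = 3, 541041 mod 4 = 1; sign now +1
(541041/202007) = (137027/202007)   [reduce mod 202007]
reciprocity: (137027/202007) = -1·(202007/137027) since 137027 mod 4 = 3, 202007 mod 4 = 3; sign now -1
(202007/137027) = (64980/137027)   [reduce mod 137027]
64980 = 2^2·16245; (2/137027) = -1 since 137027 mod 8 = 3, so (64980/137027) = (-1)^2·(16245/137027); sign now -1
reciprocity: (16245/137027) = +1·(137027/16245) since 16245 mod 4 = 1, 137027 mod 4 = 3; sign now -1
(137027/16245) = (7067/16245)   [reduce mod 16245]
reciprocity: (7067/16245) = +1·(16245/7067) since 7067 mod 4 = 3, 16245 mod 4 = 1; sign now -1
(16245/7067) = (2111/7067)   [reduce mod 7067]
reciprocity: (2111/7067) = -1·(7067/2111) since 2111 mod 4 = 3, 7067 mod 4 = 3; sign now +1
(7067/2111) = (734/2111)   [reduce mod 2111]
734 = 2^1·367; (2/2111) = +1 since 2111 mod 8 = 7, so (734/2111) = (+1)^1·(367/2111); sign now +1
reciprocity: (367/2111) = -1·(2111/367) since 367 mod 4 = 3, 2111 mod 4 = 3; sign now -1
(2111/367) = (276/367)   [reduce mod 367]
276 = 2^2·69; (2/367) = +1 since 367 mod 8 = 7, so (276/367) = (+1)^2·(69/367); sign now -1
reciprocity: (69/367) = +1·(367/69) since 69 mod 4 = 1, 367 mod 4 = 3; sign now -1
(367/69) = (22/69)   [reduce mod 69]
22 = 2^1·11; (2/69) = -1 since 69 mod 8 = 5, so (22/69) = (-1)^1·(11/69); sign now +1
reciprocity: (11/69) = +1·(69/11) since 11 mod 4 = 3, 69 mod 4 = 1; sign now +1
(69/11) = (3/11)   [reduce mod 11]
reciprocity: (3/11) = -1·(11/3) since 3 mod 4 = 3, 11 mod 4 = 3; sign now -1
(11/3) = (2/3)   [reduce mod 3]
2 = 2^1·1; (2/3) = -1 since 3 mod 8 = 3, so (2/3) = (-1)^1·(1/3); sign now +1
(1/3) = 1; final value = sign = +1

1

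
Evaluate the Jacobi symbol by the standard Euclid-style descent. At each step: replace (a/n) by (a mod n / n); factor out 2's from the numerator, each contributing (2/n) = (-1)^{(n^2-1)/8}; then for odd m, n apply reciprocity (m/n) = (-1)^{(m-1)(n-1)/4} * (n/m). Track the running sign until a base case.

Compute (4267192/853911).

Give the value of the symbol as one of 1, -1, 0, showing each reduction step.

(4267192/853911): 4267192 mod 853911 = 851548, so (4267192/853911) = (851548/853911)
factor out 2^2: 851548 = 2^2·212887; with 853911 mod 8 = 7, (2/853911) = +1; sign now +1; continue with (212887/853911)
flip (212887/853911) -> (853911/212887): both odd, 212887 mod 4 = 3, 853911 mod 4 = 3, so the flip contributes -1; sign now -1
(853911/212887): 853911 mod 212887 = 2363, so (853911/212887) = (2363/212887)
flip (2363/212887) -> (212887/2363): both odd, 2363 mod 4 = 3, 212887 mod 4 = 3, so the flip contributes -1; sign now +1
(212887/2363): 212887 mod 2363 = 217, so (212887/2363) = (217/2363)
flip (217/2363) -> (2363/217): both odd, 217 mod 4 = 1, 2363 mod 4 = 3, so the flip contributes +1; sign now +1
(2363/217): 2363 mod 217 = 193, so (2363/217) = (193/217)
flip (193/217) -> (217/193): both odd, 193 mod 4 = 1, 217 mod 4 = 1, so the flip contributes +1; sign now +1
(217/193): 217 mod 193 = 24, so (217/193) = (24/193)
factor out 2^3: 24 = 2^3·3; with 193 mod 8 = 1, (2/193) = +1; sign now +1; continue with (3/193)
flip (3/193) -> (193/3): both odd, 3 mod 4 = 3, 193 mod 4 = 1, so the flip contributes +1; sign now +1
(193/3): 193 mod 3 = 1, so (193/3) = (1/3)
reached (1/3) = 1, so the symbol is +1

1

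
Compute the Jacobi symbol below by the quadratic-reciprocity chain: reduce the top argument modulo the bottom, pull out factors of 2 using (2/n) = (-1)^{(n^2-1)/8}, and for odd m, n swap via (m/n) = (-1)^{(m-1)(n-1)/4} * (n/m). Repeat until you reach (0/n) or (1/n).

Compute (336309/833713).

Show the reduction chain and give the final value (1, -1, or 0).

reciprocity: (336309/833713) = +1·(833713/336309) since 336309 mod 4 = 1, 833713 mod 4 = 1; sign now +1
(833713/336309) = (161095/336309)   [reduce mod 336309]
reciprocity: (161095/336309) = +1·(336309/161095) since 161095 mod 4 = 3, 336309 mod 4 = 1; sign now +1
(336309/161095) = (14119/161095)   [reduce mod 161095]
reciprocity: (14119/161095) = -1·(161095/14119) since 14119 mod 4 = 3, 161095 mod 4 = 3; sign now -1
(161095/14119) = (5786/14119)   [reduce mod 14119]
5786 = 2^1·2893; (2/14119) = +1 since 14119 mod 8 = 7, so (5786/14119) = (+1)^1·(2893/14119); sign now -1
reciprocity: (2893/14119) = +1·(14119/2893) since 2893 mod 4 = 1, 14119 mod 4 = 3; sign now -1
(14119/2893) = (2547/2893)   [reduce mod 2893]
reciprocity: (2547/2893) = +1·(2893/2547) since 2547 mod 4 = 3, 2893 mod 4 = 1; sign now -1
(2893/2547) = (346/2547)   [reduce mod 2547]
346 = 2^1·173; (2/2547) = -1 since 2547 mod 8 = 3, so (346/2547) = (-1)^1·(173/2547); sign now +1
reciprocity: (173/2547) = +1·(2547/173) since 173 mod 4 = 1, 2547 mod 4 = 3; sign now +1
(2547/173) = (125/173)   [reduce mod 173]
reciprocity: (125/173) = +1·(173/125) since 125 mod 4 = 1, 173 mod 4 = 1; sign now +1
(173/125) = (48/125)   [reduce mod 125]
48 = 2^4·3; (2/125) = -1 since 125 mod 8 = 5, so (48/125) = (-1)^4·(3/125); sign now +1
reciprocity: (3/125) = +1·(125/3) since 3 mod 4 = 3, 125 mod 4 = 1; sign now +1
(125/3) = (2/3)   [reduce mod 3]
2 = 2^1·1; (2/3) = -1 since 3 mod 8 = 3, so (2/3) = (-1)^1·(1/3); sign now -1
(1/3) = 1; final value = sign = -1

-1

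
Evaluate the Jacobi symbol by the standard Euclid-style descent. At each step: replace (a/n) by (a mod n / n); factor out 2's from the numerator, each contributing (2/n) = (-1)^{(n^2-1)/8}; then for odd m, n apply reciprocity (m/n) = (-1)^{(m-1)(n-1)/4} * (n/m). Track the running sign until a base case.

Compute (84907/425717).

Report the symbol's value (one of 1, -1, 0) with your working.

reciprocity: (84907/425717) = +1·(425717/84907) since 84907 mod 4 = 3, 425717 mod 4 = 1; sign now +1
(425717/84907) = (1182/84907)   [reduce mod 84907]
1182 = 2^1·591; (2/84907) = -1 since 84907 mod 8 = 3, so (1182/84907) = (-1)^1·(591/84907); sign now -1
reciprocity: (591/84907) = -1·(84907/591) since 591 mod 4 = 3, 84907 mod 4 = 3; sign now +1
(84907/591) = (394/591)   [reduce mod 591]
394 = 2^1·197; (2/591) = +1 since 591 mod 8 = 7, so (394/591) = (+1)^1·(197/591); sign now +1
reciprocity: (197/591) = +1·(591/197) since 197 mod 4 = 1, 591 mod 4 = 3; sign now +1
(591/197) = (0/197)   [reduce mod 197]
(0/197) = 0   [gcd(a, n) > 1]; final value = 0

0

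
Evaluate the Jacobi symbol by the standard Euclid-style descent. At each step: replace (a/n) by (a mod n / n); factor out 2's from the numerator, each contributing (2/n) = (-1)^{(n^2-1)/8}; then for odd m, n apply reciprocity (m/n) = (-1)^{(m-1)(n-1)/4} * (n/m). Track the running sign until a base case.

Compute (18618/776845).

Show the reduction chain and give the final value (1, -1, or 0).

factor out 2^1: 18618 = 2^1·9309; with 776845 mod 8 = 5, (2/776845) = -1; sign now -1; continue with (9309/776845)
flip (9309/776845) -> (776845/9309): both odd, 9309 mod 4 = 1, 776845 mod 4 = 1, so the flip contributes +1; sign now -1
(776845/9309): 776845 mod 9309 = 4198, so (776845/9309) = (4198/9309)
factor out 2^1: 4198 = 2^1·2099; with 9309 mod 8 = 5, (2/9309) = -1; sign now +1; continue with (2099/9309)
flip (2099/9309) -> (9309/2099): both odd, 2099 mod 4 = 3, 9309 mod 4 = 1, so the flip contributes +1; sign now +1
(9309/2099): 9309 mod 2099 = 913, so (9309/2099) = (913/2099)
flip (913/2099) -> (2099/913): both odd, 913 mod 4 = 1, 2099 mod 4 = 3, so the flip contributes +1; sign now +1
(2099/913): 2099 mod 913 = 273, so (2099/913) = (273/913)
flip (273/913) -> (913/273): both odd, 273 mod 4 = 1, 913 mod 4 = 1, so the flip contributes +1; sign now +1
(913/273): 913 mod 273 = 94, so (913/273) = (94/273)
factor out 2^1: 94 = 2^1·47; with 273 mod 8 = 1, (2/273) = +1; sign now +1; continue with (47/273)
flip (47/273) -> (273/47): both odd, 47 mod 4 = 3, 273 mod 4 = 1, so the flip contributes +1; sign now +1
(273/47): 273 mod 47 = 38, so (273/47) = (38/47)
factor out 2^1: 38 = 2^1·19; with 47 mod 8 = 7, (2/47) = +1; sign now +1; continue with (19/47)
flip (19/47) -> (47/19): both odd, 19 mod 4 = 3, 47 mod 4 = 3, so the flip contributes -1; sign now -1
(47/19): 47 mod 19 = 9, so (47/19) = (9/19)
flip (9/19) -> (19/9): both odd, 9 mod 4 = 1, 19 mod 4 = 3, so the flip contributes +1; sign now -1
(19/9): 19 mod 9 = 1, so (19/9) = (1/9)
reached (1/9) = 1, so the symbol is -1

-1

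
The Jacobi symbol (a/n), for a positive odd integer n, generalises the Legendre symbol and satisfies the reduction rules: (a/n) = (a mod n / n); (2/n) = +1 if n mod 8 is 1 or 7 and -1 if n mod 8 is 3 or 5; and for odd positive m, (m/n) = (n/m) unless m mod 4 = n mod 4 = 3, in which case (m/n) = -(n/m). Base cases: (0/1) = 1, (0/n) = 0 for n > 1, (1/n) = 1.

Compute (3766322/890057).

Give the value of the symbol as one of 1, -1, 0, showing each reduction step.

0

(3766322/890057) = (206094/890057)   [reduce mod 890057]
206094 = 2^1·103047; (2/890057) = +1 since 890057 mod 8 = 1, so (206094/890057) = (+1)^1·(103047/890057); sign now +1
reciprocity: (103047/890057) = +1·(890057/103047) since 103047 mod 4 = 3, 890057 mod 4 = 1; sign now +1
(890057/103047) = (65681/103047)   [reduce mod 103047]
reciprocity: (65681/103047) = +1·(103047/65681) since 65681 mod 4 = 1, 103047 mod 4 = 3; sign now +1
(103047/65681) = (37366/65681)   [reduce mod 65681]
37366 = 2^1·18683; (2/65681) = +1 since 65681 mod 8 = 1, so (37366/65681) = (+1)^1·(18683/65681); sign now +1
reciprocity: (18683/65681) = +1·(65681/18683) since 18683 mod 4 = 3, 65681 mod 4 = 1; sign now +1
(65681/18683) = (9632/18683)   [reduce mod 18683]
9632 = 2^5·301; (2/18683) = -1 since 18683 mod 8 = 3, so (9632/18683) = (-1)^5·(301/18683); sign now -1
reciprocity: (301/18683) = +1·(18683/301) since 301 mod 4 = 1, 18683 mod 4 = 3; sign now -1
(18683/301) = (21/301)   [reduce mod 301]
reciprocity: (21/301) = +1·(301/21) since 21 mod 4 = 1, 301 mod 4 = 1; sign now -1
(301/21) = (7/21)   [reduce mod 21]
reciprocity: (7/21) = +1·(21/7) since 7 mod 4 = 3, 21 mod 4 = 1; sign now -1
(21/7) = (0/7)   [reduce mod 7]
(0/7) = 0   [gcd(a, n) > 1]; final value = 0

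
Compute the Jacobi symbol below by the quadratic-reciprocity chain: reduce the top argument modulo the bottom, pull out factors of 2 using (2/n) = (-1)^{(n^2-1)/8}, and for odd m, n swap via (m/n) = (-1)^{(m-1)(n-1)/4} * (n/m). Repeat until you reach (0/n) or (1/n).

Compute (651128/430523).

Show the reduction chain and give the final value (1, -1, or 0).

(651128/430523) = (220605/430523)   [reduce mod 430523]
reciprocity: (220605/430523) = +1·(430523/220605) since 220605 mod 4 = 1, 430523 mod 4 = 3; sign now +1
(430523/220605) = (209918/220605)   [reduce mod 220605]
209918 = 2^1·104959; (2/220605) = -1 since 220605 mod 8 = 5, so (209918/220605) = (-1)^1·(104959/220605); sign now -1
reciprocity: (104959/220605) = +1·(220605/104959) since 104959 mod 4 = 3, 220605 mod 4 = 1; sign now -1
(220605/104959) = (10687/104959)   [reduce mod 104959]
reciprocity: (10687/104959) = -1·(104959/10687) since 10687 mod 4 = 3, 104959 mod 4 = 3; sign now +1
(104959/10687) = (8776/10687)   [reduce mod 10687]
8776 = 2^3·1097; (2/10687) = +1 since 10687 mod 8 = 7, so (8776/10687) = (+1)^3·(1097/10687); sign now +1
reciprocity: (1097/10687) = +1·(10687/1097) since 1097 mod 4 = 1, 10687 mod 4 = 3; sign now +1
(10687/1097) = (814/1097)   [reduce mod 1097]
814 = 2^1·407; (2/1097) = +1 since 1097 mod 8 = 1, so (814/1097) = (+1)^1·(407/1097); sign now +1
reciprocity: (407/1097) = +1·(1097/407) since 407 mod 4 = 3, 1097 mod 4 = 1; sign now +1
(1097/407) = (283/407)   [reduce mod 407]
reciprocity: (283/407) = -1·(407/283) since 283 mod 4 = 3, 407 mod 4 = 3; sign now -1
(407/283) = (124/283)   [reduce mod 283]
124 = 2^2·31; (2/283) = -1 since 283 mod 8 = 3, so (124/283) = (-1)^2·(31/283); sign now -1
reciprocity: (31/283) = -1·(283/31) since 31 mod 4 = 3, 283 mod 4 = 3; sign now +1
(283/31) = (4/31)   [reduce mod 31]
4 = 2^2·1; (2/31) = +1 since 31 mod 8 = 7, so (4/31) = (+1)^2·(1/31); sign now +1
(1/31) = 1; final value = sign = +1

1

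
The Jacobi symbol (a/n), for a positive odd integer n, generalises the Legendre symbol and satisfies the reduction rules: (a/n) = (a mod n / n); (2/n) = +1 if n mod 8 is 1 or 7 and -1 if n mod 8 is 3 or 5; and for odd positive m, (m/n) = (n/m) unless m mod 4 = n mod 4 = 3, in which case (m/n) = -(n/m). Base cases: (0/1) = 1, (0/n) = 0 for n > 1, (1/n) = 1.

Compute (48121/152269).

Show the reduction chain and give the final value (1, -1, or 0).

1

flip (48121/152269) -> (152269/48121): both odd, 48121 mod 4 = 1, 152269 mod 4 = 1, so the flip contributes +1; sign now +1
(152269/48121): 152269 mod 48121 = 7906, so (152269/48121) = (7906/48121)
factor out 2^1: 7906 = 2^1·3953; with 48121 mod 8 = 1, (2/48121) = +1; sign now +1; continue with (3953/48121)
flip (3953/48121) -> (48121/3953): both odd, 3953 mod 4 = 1, 48121 mod 4 = 1, so the flip contributes +1; sign now +1
(48121/3953): 48121 mod 3953 = 685, so (48121/3953) = (685/3953)
flip (685/3953) -> (3953/685): both odd, 685 mod 4 = 1, 3953 mod 4 = 1, so the flip contributes +1; sign now +1
(3953/685): 3953 mod 685 = 528, so (3953/685) = (528/685)
factor out 2^4: 528 = 2^4·33; with 685 mod 8 = 5, (2/685) = -1; sign now +1; continue with (33/685)
flip (33/685) -> (685/33): both odd, 33 mod 4 = 1, 685 mod 4 = 1, so the flip contributes +1; sign now +1
(685/33): 685 mod 33 = 25, so (685/33) = (25/33)
flip (25/33) -> (33/25): both odd, 25 mod 4 = 1, 33 mod 4 = 1, so the flip contributes +1; sign now +1
(33/25): 33 mod 25 = 8, so (33/25) = (8/25)
factor out 2^3: 8 = 2^3·1; with 25 mod 8 = 1, (2/25) = +1; sign now +1; continue with (1/25)
reached (1/25) = 1, so the symbol is +1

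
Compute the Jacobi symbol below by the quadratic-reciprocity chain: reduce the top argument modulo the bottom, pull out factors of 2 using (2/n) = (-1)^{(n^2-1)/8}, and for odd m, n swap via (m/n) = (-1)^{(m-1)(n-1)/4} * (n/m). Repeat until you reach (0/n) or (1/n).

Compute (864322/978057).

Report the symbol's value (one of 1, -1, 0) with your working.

1

factor out 2^1: 864322 = 2^1·432161; with 978057 mod 8 = 1, (2/978057) = +1; sign now +1; continue with (432161/978057)
flip (432161/978057) -> (978057/432161): both odd, 432161 mod 4 = 1, 978057 mod 4 = 1, so the flip contributes +1; sign now +1
(978057/432161): 978057 mod 432161 = 113735, so (978057/432161) = (113735/432161)
flip (113735/432161) -> (432161/113735): both odd, 113735 mod 4 = 3, 432161 mod 4 = 1, so the flip contributes +1; sign now +1
(432161/113735): 432161 mod 113735 = 90956, so (432161/113735) = (90956/113735)
factor out 2^2: 90956 = 2^2·22739; with 113735 mod 8 = 7, (2/113735) = +1; sign now +1; continue with (22739/113735)
flip (22739/113735) -> (113735/22739): both odd, 22739 mod 4 = 3, 113735 mod 4 = 3, so the flip contributes -1; sign now -1
(113735/22739): 113735 mod 22739 = 40, so (113735/22739) = (40/22739)
factor out 2^3: 40 = 2^3·5; with 22739 mod 8 = 3, (2/22739) = -1; sign now +1; continue with (5/22739)
flip (5/22739) -> (22739/5): both odd, 5 mod 4 = 1, 22739 mod 4 = 3, so the flip contributes +1; sign now +1
(22739/5): 22739 mod 5 = 4, so (22739/5) = (4/5)
factor out 2^2: 4 = 2^2·1; with 5 mod 8 = 5, (2/5) = -1; sign now +1; continue with (1/5)
reached (1/5) = 1, so the symbol is +1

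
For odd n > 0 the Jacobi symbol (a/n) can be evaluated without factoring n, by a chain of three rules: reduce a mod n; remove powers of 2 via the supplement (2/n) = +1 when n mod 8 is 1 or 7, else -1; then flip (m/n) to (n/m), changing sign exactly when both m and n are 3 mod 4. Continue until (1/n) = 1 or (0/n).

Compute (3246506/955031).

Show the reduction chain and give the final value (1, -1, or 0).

(3246506/955031) = (381413/955031)   [reduce mod 955031]
reciprocity: (381413/955031) = +1·(955031/381413) since 381413 mod 4 = 1, 955031 mod 4 = 3; sign now +1
(955031/381413) = (192205/381413)   [reduce mod 381413]
reciprocity: (192205/381413) = +1·(381413/192205) since 192205 mod 4 = 1, 381413 mod 4 = 1; sign now +1
(381413/192205) = (189208/192205)   [reduce mod 192205]
189208 = 2^3·23651; (2/192205) = -1 since 192205 mod 8 = 5, so (189208/192205) = (-1)^3·(23651/192205); sign now -1
reciprocity: (23651/192205) = +1·(192205/23651) since 23651 mod 4 = 3, 192205 mod 4 = 1; sign now -1
(192205/23651) = (2997/23651)   [reduce mod 23651]
reciprocity: (2997/23651) = +1·(23651/2997) since 2997 mod 4 = 1, 23651 mod 4 = 3; sign now -1
(23651/2997) = (2672/2997)   [reduce mod 2997]
2672 = 2^4·167; (2/2997) = -1 since 2997 mod 8 = 5, so (2672/2997) = (-1)^4·(167/2997); sign now -1
reciprocity: (167/2997) = +1·(2997/167) since 167 mod 4 = 3, 2997 mod 4 = 1; sign now -1
(2997/167) = (158/167)   [reduce mod 167]
158 = 2^1·79; (2/167) = +1 since 167 mod 8 = 7, so (158/167) = (+1)^1·(79/167); sign now -1
reciprocity: (79/167) = -1·(167/79) since 79 mod 4 = 3, 167 mod 4 = 3; sign now +1
(167/79) = (9/79)   [reduce mod 79]
reciprocity: (9/79) = +1·(79/9) since 9 mod 4 = 1, 79 mod 4 = 3; sign now +1
(79/9) = (7/9)   [reduce mod 9]
reciprocity: (7/9) = +1·(9/7) since 7 mod 4 = 3, 9 mod 4 = 1; sign now +1
(9/7) = (2/7)   [reduce mod 7]
2 = 2^1·1; (2/7) = +1 since 7 mod 8 = 7, so (2/7) = (+1)^1·(1/7); sign now +1
(1/7) = 1; final value = sign = +1

1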